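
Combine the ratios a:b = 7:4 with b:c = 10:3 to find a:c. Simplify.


Given a:b = 7:4 and b:c = 10:3
Make b consistent. Multiply first ratio by 10: a:b = 70:40
Multiply second ratio by 4: b:c = 40:12
Now b = 40 in both, so a:b:c = 70:40:12
Therefore a:c = 70:12
Simplify by GCD: a:c = 35:6

35:6


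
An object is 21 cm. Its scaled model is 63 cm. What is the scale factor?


Original length = 21 cm
Scaled length = 63 cm
Scale factor = 63 / 21
= 3

3


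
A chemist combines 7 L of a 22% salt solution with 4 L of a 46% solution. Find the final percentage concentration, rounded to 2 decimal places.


Solute in mixture 1 = 22% of 7 L = 7*22/100 = 77/50 L
Solute in mixture 2 = 46% of 4 L = 4*46/100 = 46/25 L
Total solute = 77/50 + 46/25 = 169/50 L
Total volume = 7 + 4 = 11 L
Final concentration = 169/50/11 * 100 = 30.73%

30.73


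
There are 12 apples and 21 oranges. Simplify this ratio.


Find GCD(12, 21)
GCD = 3
Divide both by 3: 12/3 = 4, 21/3 = 7
Simplified ratio = 4:7

4:7


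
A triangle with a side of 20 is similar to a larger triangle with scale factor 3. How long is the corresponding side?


Similar triangles have proportional sides
Scale factor = 3
Smaller side = 20
Corresponding larger side = 20 * 3
= 60

60


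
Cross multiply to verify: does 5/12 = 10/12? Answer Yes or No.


Cross multiply to check 5/12 = 10/12
Left cross product: 5 * 12 = 60
Right cross product: 12 * 10 = 120
60 != 120
Not equal, so proportions differ => No

No


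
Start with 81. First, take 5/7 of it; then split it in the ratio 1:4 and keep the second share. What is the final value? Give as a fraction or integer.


Start with 81.
Step 1: Take 5/7: 81 * 5/7 = 405/7
Step 2: Split 1:4, second share = 405/7 * 4/5 = 324/7
Final result = 324/7

324/7


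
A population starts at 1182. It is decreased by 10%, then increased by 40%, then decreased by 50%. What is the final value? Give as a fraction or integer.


Start: 1182
Step 1: decrease by 10% => multiply by 90/100
  1182 * 90/100 = 5319/5
Step 2: increase by 40% => multiply by 140/100
  5319/5 * 140/100 = 37233/25
Step 3: decrease by 50% => multiply by 50/100
  37233/25 * 50/100 = 37233/50
Final value = 37233/50

37233/50


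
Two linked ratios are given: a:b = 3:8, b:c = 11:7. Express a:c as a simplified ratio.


Given a:b = 3:8 and b:c = 11:7
Make b consistent. Multiply first ratio by 11: a:b = 33:88
Multiply second ratio by 8: b:c = 88:56
Now b = 88 in both, so a:b:c = 33:88:56
Therefore a:c = 33:56
Simplify by GCD: a:c = 33:56

33:56


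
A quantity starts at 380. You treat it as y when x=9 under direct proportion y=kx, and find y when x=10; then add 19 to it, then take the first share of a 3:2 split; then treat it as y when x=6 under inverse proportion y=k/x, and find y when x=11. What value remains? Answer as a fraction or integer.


Start with 380.
Step 1: Direct prop: k = (380)/9; new y = k*10 = 380*10/9 = 3800/9
Step 2: Add 19: 3800/9+19=3971/9; split 3:2 first = 3971/9*3/5 = 3971/15
Step 3: Inverse prop: k = (3971/15)*6; new y = k/11 = 3971/15*6/11 = 722/5
Final result = 722/5

722/5


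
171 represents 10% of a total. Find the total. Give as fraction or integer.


Given: 171 is 10% of the whole
Set up: 171 = 10/100 * whole
whole = 171 * 100 / 10
whole = 17100 / 10
whole = 1710

1710


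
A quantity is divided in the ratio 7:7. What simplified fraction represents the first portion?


Total parts = 7 + 7 = 14
First part fraction = 7/14
Simplify: 7/14 = 1/2

1/2


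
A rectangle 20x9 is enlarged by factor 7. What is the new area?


Original dimensions: 20 x 9
Enlargement factor = 7
New width = 20 * 7 = 140
New height = 9 * 7 = 63
New area = 140 * 63 = 8820

8820


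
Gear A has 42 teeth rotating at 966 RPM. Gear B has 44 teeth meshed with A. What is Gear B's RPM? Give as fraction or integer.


Gear ratio: teeth_A * RPM_A = teeth_B * RPM_B
42 * 966 = 44 * RPM_B
40572 = 44 * RPM_B
RPM_B = 40572 / 44
RPM_B = 10143/11

10143/11


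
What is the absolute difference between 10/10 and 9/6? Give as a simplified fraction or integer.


Simplify: 10/10 = 1 and 9/6 = 3/2
Find common denominator: LCD = 2
Convert: 2/2 and 3/2
Difference = |2 - 3|/2 = 1/2
Simplified = 1/2

1/2


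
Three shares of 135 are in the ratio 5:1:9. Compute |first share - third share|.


Total parts = 5 + 1 + 9 = 15
Value per part = 135 / 15 = 9
Shares: 5*9=45, 1*9=9, 9*9=81
First share = 45, third share = 81
Difference = |45 - 81| = 36

36


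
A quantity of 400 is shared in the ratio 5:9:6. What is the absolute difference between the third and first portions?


Total parts = 5 + 9 + 6 = 20
Value per part = 400 / 20 = 20
Shares: 5*20=100, 9*20=180, 6*20=120
Third share = 120, first share = 100
Difference = |120 - 100| = 20

20


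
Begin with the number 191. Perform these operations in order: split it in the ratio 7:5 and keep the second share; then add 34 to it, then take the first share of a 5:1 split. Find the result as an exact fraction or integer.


Start with 191.
Step 1: Split 7:5, second share = 191 * 5/12 = 955/12
Step 2: Add 34: 955/12+34=1363/12; split 5:1 first = 1363/12*5/6 = 6815/72
Final result = 6815/72

6815/72


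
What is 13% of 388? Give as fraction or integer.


Compute 13% of 388
Convert percentage: 13% = 13/100
Multiply: 388 * 13/100
= 5044/100
= 1261/25

1261/25


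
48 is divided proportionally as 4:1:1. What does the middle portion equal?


Ratio = 4:1:1
Total parts = 4 + 1 + 1 = 6
Value per part = 48 / 6 = 8
First share = 4 * 8 = 32
Middle share = 1 * 8 = 8
Third share = 1 * 8 = 8

8


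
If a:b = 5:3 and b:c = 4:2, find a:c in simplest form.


Given a:b = 5:3 and b:c = 4:2
Make b consistent. Multiply first ratio by 4: a:b = 20:12
Multiply second ratio by 3: b:c = 12:6
Now b = 12 in both, so a:b:c = 20:12:6
Therefore a:c = 20:6
Simplify by GCD: a:c = 10:3

10:3


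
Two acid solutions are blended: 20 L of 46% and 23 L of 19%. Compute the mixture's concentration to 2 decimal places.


Solute in mixture 1 = 46% of 20 L = 20*46/100 = 46/5 L
Solute in mixture 2 = 19% of 23 L = 23*19/100 = 437/100 L
Total solute = 46/5 + 437/100 = 1357/100 L
Total volume = 20 + 23 = 43 L
Final concentration = 1357/100/43 * 100 = 31.56%

31.56


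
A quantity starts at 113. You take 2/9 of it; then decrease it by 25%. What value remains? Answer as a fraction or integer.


Start with 113.
Step 1: Take 2/9: 113 * 2/9 = 226/9
Step 2: Decrease by 25%: 226/9 * 75/100 = 113/6
Final result = 113/6

113/6


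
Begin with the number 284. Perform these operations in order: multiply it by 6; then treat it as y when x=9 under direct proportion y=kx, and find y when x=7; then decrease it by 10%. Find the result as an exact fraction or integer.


Start with 284.
Step 1: Multiply by 6: 284 * 6 = 1704
Step 2: Direct prop: k = (1704)/9; new y = k*7 = 1704*7/9 = 3976/3
Step 3: Decrease by 10%: 3976/3 * 90/100 = 5964/5
Final result = 5964/5

5964/5


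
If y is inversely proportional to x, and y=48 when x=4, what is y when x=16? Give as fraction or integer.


Inverse proportion: y = k/x
Find k: k = 4 * 48 = 192
Compute y at x=16: y = 192/16
y = 12

12


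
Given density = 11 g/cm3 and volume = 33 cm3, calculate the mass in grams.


Using mass = density * volume
Density = 11 g/cm3
Volume = 33 cm3
Mass = 11 * 33
= 363 g

363


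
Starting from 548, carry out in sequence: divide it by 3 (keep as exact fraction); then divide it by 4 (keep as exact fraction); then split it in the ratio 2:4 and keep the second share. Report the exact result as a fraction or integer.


Start with 548.
Step 1: Divide by 3: 548 / 3 = 548/3
Step 2: Divide by 4: 548/3 / 4 = 137/3
Step 3: Split 2:4, second share = 137/3 * 4/6 = 274/9
Final result = 274/9

274/9


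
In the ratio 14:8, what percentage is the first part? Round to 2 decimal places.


Total parts = 14 + 8 = 22
First part fraction = 14/22
Percentage = (14/22) * 100
= 0.636364 * 100
= 63.64%

63.64


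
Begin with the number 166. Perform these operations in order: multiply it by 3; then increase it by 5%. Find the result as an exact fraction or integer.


Start with 166.
Step 1: Multiply by 3: 166 * 3 = 498
Step 2: Increase by 5%: 498 * 105/100 = 5229/10
Final result = 5229/10

5229/10


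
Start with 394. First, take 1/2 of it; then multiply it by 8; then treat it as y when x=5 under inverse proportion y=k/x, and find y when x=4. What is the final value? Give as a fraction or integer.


Start with 394.
Step 1: Take 1/2: 394 * 1/2 = 197
Step 2: Multiply by 8: 197 * 8 = 1576
Step 3: Inverse prop: k = (1576)*5; new y = k/4 = 1576*5/4 = 1970
Final result = 1970

1970


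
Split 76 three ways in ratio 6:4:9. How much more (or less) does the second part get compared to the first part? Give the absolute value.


Total parts = 6 + 4 + 9 = 19
Value per part = 76 / 19 = 4
Shares: 6*4=24, 4*4=16, 9*4=36
Second share = 16, first share = 24
Difference = |16 - 24| = 8

8


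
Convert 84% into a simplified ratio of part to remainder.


Part = 84%, Remainder = 16%
Ratio = 84:16
GCD(84, 16) = 4
Simplify: 21:4 = 21:4

21:4


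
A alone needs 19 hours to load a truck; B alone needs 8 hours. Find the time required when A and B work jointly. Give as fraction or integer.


Rate of A = 1/19 job per hour
Rate of B = 1/8 job per hour
Combined rate = 1/19 + 1/8
Find common denominator: (8 + 19)/(19*8) = 27/152
Combined rate = 27/152 job per hour
Time together = 1 / (27/152) = 152/27 hours

152/27


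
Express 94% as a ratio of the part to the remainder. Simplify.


Part = 94%, Remainder = 6%
Ratio = 94:6
GCD(94, 6) = 2
Simplify: 47:3 = 47:3

47:3


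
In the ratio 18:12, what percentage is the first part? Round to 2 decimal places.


Total parts = 18 + 12 = 30
First part fraction = 18/30
Percentage = (18/30) * 100
= 0.6 * 100
= 60.00%

60.00


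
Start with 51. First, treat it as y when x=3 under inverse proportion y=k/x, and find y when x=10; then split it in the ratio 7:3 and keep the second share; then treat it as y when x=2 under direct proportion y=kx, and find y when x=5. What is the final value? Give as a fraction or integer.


Start with 51.
Step 1: Inverse prop: k = (51)*3; new y = k/10 = 51*3/10 = 153/10
Step 2: Split 7:3, second share = 153/10 * 3/10 = 459/100
Step 3: Direct prop: k = (459/100)/2; new y = k*5 = 459/100*5/2 = 459/40
Final result = 459/40

459/40


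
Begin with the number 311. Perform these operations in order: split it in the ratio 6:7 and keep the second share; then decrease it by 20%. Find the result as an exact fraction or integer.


Start with 311.
Step 1: Split 6:7, second share = 311 * 7/13 = 2177/13
Step 2: Decrease by 20%: 2177/13 * 80/100 = 8708/65
Final result = 8708/65

8708/65


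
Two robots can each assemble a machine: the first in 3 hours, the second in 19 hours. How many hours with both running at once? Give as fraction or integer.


Rate of A = 1/3 job per hour
Rate of B = 1/19 job per hour
Combined rate = 1/3 + 1/19
Find common denominator: (19 + 3)/(3*19) = 22/57
Combined rate = 22/57 job per hour
Time together = 1 / (22/57) = 57/22 hours

57/22


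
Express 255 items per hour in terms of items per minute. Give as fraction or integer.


Converting from per hour to per minute
Rate = 255 items per hour
Divide by 60: 255/60
= 17/4 items per minute

17/4


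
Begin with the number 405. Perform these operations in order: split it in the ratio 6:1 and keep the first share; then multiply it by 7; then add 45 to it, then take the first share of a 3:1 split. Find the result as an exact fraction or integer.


Start with 405.
Step 1: Split 6:1, first share = 405 * 6/7 = 2430/7
Step 2: Multiply by 7: 2430/7 * 7 = 2430
Step 3: Add 45: 2430+45=2475; split 3:1 first = 2475*3/4 = 7425/4
Final result = 7425/4

7425/4


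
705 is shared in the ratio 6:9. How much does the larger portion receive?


Total parts = 6 + 9 = 15
Value per part = 705 / 15 = 47
First share = 6 * 47 = 282
Second share = 9 * 47 = 423
Larger share = 423

423


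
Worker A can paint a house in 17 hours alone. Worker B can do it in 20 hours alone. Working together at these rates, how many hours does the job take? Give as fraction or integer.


Rate of A = 1/17 job per hour
Rate of B = 1/20 job per hour
Combined rate = 1/17 + 1/20
Find common denominator: (20 + 17)/(17*20) = 37/340
Combined rate = 37/340 job per hour
Time together = 1 / (37/340) = 340/37 hours

340/37


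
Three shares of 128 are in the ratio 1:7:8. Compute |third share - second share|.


Total parts = 1 + 7 + 8 = 16
Value per part = 128 / 16 = 8
Shares: 1*8=8, 7*8=56, 8*8=64
Third share = 64, second share = 56
Difference = |64 - 56| = 8

8


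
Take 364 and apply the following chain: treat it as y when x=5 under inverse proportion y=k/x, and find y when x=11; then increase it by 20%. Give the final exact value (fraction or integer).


Start with 364.
Step 1: Inverse prop: k = (364)*5; new y = k/11 = 364*5/11 = 1820/11
Step 2: Increase by 20%: 1820/11 * 120/100 = 2184/11
Final result = 2184/11

2184/11


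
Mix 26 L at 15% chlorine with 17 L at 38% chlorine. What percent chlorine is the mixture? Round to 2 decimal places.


Solute in mixture 1 = 15% of 26 L = 26*15/100 = 39/10 L
Solute in mixture 2 = 38% of 17 L = 17*38/100 = 323/50 L
Total solute = 39/10 + 323/50 = 259/25 L
Total volume = 26 + 17 = 43 L
Final concentration = 259/25/43 * 100 = 24.09%

24.09


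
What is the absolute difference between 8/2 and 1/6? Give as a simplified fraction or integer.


Simplify: 8/2 = 4 and 1/6 = 1/6
Find common denominator: LCD = 6
Convert: 24/6 and 1/6
Difference = |24 - 1|/6 = 23/6
Simplified = 23/6

23/6


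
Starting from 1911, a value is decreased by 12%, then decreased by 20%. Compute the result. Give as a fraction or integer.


Start: 1911
Step 1: decrease by 12% => multiply by 88/100
  1911 * 88/100 = 42042/25
Step 2: decrease by 20% => multiply by 80/100
  42042/25 * 80/100 = 168168/125
Final value = 168168/125

168168/125


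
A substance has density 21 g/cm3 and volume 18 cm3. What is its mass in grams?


Using mass = density * volume
Density = 21 g/cm3
Volume = 18 cm3
Mass = 21 * 18
= 378 g

378


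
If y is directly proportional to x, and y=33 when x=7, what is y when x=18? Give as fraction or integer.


Direct proportion: y = kx
Find k: k = 33/7 = 33/7
Compute y at x=18: y = 33/7 * 18
y = 594/7

594/7


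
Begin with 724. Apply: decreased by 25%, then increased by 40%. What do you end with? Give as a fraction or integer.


Start: 724
Step 1: decrease by 25% => multiply by 75/100
  724 * 75/100 = 543
Step 2: increase by 40% => multiply by 140/100
  543 * 140/100 = 3801/5
Final value = 3801/5

3801/5


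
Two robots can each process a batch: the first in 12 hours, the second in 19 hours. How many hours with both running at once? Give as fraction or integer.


Rate of A = 1/12 job per hour
Rate of B = 1/19 job per hour
Combined rate = 1/12 + 1/19
Find common denominator: (19 + 12)/(12*19) = 31/228
Combined rate = 31/228 job per hour
Time together = 1 / (31/228) = 228/31 hours

228/31


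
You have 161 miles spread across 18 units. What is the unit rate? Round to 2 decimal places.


Total miles = 161
Number of units = 18
Unit rate = 161 / 18
= 8.94 miles per unit

8.94


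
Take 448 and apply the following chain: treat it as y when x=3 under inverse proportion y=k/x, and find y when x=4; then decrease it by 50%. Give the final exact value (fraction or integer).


Start with 448.
Step 1: Inverse prop: k = (448)*3; new y = k/4 = 448*3/4 = 336
Step 2: Decrease by 50%: 336 * 50/100 = 168
Final result = 168

168


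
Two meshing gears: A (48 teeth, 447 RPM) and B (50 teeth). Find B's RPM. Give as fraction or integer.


Gear ratio: teeth_A * RPM_A = teeth_B * RPM_B
48 * 447 = 50 * RPM_B
21456 = 50 * RPM_B
RPM_B = 21456 / 50
RPM_B = 10728/25

10728/25


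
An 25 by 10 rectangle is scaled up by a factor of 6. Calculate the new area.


Original dimensions: 25 x 10
Enlargement factor = 6
New width = 25 * 6 = 150
New height = 10 * 6 = 60
New area = 150 * 60 = 9000

9000


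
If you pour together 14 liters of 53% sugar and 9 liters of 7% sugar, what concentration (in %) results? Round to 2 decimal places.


Solute in mixture 1 = 53% of 14 L = 14*53/100 = 371/50 L
Solute in mixture 2 = 7% of 9 L = 9*7/100 = 63/100 L
Total solute = 371/50 + 63/100 = 161/20 L
Total volume = 14 + 9 = 23 L
Final concentration = 161/20/23 * 100 = 35.00%

35.00


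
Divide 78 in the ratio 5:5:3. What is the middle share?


Ratio = 5:5:3
Total parts = 5 + 5 + 3 = 13
Value per part = 78 / 13 = 6
First share = 5 * 6 = 30
Middle share = 5 * 6 = 30
Third share = 3 * 6 = 18

30


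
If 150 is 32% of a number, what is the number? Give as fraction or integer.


Given: 150 is 32% of the whole
Set up: 150 = 32/100 * whole
whole = 150 * 100 / 32
whole = 15000 / 32
whole = 1875/4

1875/4


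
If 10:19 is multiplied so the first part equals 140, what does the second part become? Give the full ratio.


Original ratio: 10:19
First term target: 140
Scale factor = 140 / 10 = 14
Multiply second term: 19 * 14 = 266
Equivalent ratio = 140:266

140:266


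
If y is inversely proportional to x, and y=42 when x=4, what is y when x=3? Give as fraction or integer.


Inverse proportion: y = k/x
Find k: k = 4 * 42 = 168
Compute y at x=3: y = 168/3
y = 56

56


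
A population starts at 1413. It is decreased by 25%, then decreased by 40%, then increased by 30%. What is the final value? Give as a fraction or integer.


Start: 1413
Step 1: decrease by 25% => multiply by 75/100
  1413 * 75/100 = 4239/4
Step 2: decrease by 40% => multiply by 60/100
  4239/4 * 60/100 = 12717/20
Step 3: increase by 30% => multiply by 130/100
  12717/20 * 130/100 = 165321/200
Final value = 165321/200

165321/200


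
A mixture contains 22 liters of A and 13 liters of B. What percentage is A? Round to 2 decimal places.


Volume of A = 22 L
Volume of B = 13 L
Total volume = 22 + 13 = 35 L
Percentage of A = (22/35) * 100
= 62.86%

62.86


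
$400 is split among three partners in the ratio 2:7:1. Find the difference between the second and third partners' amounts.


Total parts = 2 + 7 + 1 = 10
Value per part = 400 / 10 = 40
Shares: 2*40=80, 7*40=280, 1*40=40
Second share = 280, third share = 40
Difference = |280 - 40| = 240

240


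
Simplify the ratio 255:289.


Find GCD(255, 289)
GCD = 17
Divide both by 17: 255/17 = 15, 289/17 = 17
Simplified ratio = 15:17

15:17


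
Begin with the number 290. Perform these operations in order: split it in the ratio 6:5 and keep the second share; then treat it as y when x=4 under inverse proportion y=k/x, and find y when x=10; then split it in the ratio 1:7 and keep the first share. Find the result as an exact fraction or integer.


Start with 290.
Step 1: Split 6:5, second share = 290 * 5/11 = 1450/11
Step 2: Inverse prop: k = (1450/11)*4; new y = k/10 = 1450/11*4/10 = 580/11
Step 3: Split 1:7, first share = 580/11 * 1/8 = 145/22
Final result = 145/22

145/22


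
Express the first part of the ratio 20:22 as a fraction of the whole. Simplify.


Total parts = 20 + 22 = 42
First part fraction = 20/42
Simplify: 20/42 = 10/21

10/21


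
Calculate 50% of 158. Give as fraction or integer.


Compute 50% of 158
Convert percentage: 50% = 50/100
Multiply: 158 * 50/100
= 7900/100
= 79

79


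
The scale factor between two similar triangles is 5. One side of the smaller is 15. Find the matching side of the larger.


Similar triangles have proportional sides
Scale factor = 5
Smaller side = 15
Corresponding larger side = 15 * 5
= 75

75


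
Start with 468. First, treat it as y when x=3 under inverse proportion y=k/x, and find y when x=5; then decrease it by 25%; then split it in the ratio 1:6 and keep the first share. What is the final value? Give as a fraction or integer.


Start with 468.
Step 1: Inverse prop: k = (468)*3; new y = k/5 = 468*3/5 = 1404/5
Step 2: Decrease by 25%: 1404/5 * 75/100 = 1053/5
Step 3: Split 1:6, first share = 1053/5 * 1/7 = 1053/35
Final result = 1053/35

1053/35


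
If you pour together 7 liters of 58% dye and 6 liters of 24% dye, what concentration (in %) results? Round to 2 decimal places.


Solute in mixture 1 = 58% of 7 L = 7*58/100 = 203/50 L
Solute in mixture 2 = 24% of 6 L = 6*24/100 = 36/25 L
Total solute = 203/50 + 36/25 = 11/2 L
Total volume = 7 + 6 = 13 L
Final concentration = 11/2/13 * 100 = 42.31%

42.31


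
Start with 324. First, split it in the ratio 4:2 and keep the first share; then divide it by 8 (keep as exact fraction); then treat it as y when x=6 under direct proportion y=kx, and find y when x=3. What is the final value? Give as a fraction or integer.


Start with 324.
Step 1: Split 4:2, first share = 324 * 4/6 = 216
Step 2: Divide by 8: 216 / 8 = 27
Step 3: Direct prop: k = (27)/6; new y = k*3 = 27*3/6 = 27/2
Final result = 27/2

27/2


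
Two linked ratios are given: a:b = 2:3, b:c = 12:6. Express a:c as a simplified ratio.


Given a:b = 2:3 and b:c = 12:6
Make b consistent. Multiply first ratio by 12: a:b = 24:36
Multiply second ratio by 3: b:c = 36:18
Now b = 36 in both, so a:b:c = 24:36:18
Therefore a:c = 24:18
Simplify by GCD: a:c = 4:3

4:3


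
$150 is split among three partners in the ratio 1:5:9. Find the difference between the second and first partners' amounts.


Total parts = 1 + 5 + 9 = 15
Value per part = 150 / 15 = 10
Shares: 1*10=10, 5*10=50, 9*10=90
Second share = 50, first share = 10
Difference = |50 - 10| = 40

40


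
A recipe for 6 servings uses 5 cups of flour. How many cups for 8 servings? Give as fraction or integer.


Original: 5 cups for 6 servings
Target servings = 8
Scaling factor = 8/6
New amount = 5 * 8/6
= 40/6
= 20/3 cups

20/3


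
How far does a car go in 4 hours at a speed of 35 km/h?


Using distance = speed * time
Speed = 35 km/h
Time = 4 hours
Distance = 35 * 4
= 140 km

140


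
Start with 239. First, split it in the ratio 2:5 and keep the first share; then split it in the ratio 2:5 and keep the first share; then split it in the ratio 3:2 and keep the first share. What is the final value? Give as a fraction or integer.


Start with 239.
Step 1: Split 2:5, first share = 239 * 2/7 = 478/7
Step 2: Split 2:5, first share = 478/7 * 2/7 = 956/49
Step 3: Split 3:2, first share = 956/49 * 3/5 = 2868/245
Final result = 2868/245

2868/245


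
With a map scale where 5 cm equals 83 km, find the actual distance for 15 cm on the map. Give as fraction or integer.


Map scale: 5 cm = 83 km
Measured distance on map = 15 cm
Set up proportion: 15 * 83 / 5
= 1245 / 5
= 249 km

249


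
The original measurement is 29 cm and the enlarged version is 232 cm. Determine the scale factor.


Original length = 29 cm
Scaled length = 232 cm
Scale factor = 232 / 29
= 8

8


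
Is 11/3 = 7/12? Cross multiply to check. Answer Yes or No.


Cross multiply to check 11/3 = 7/12
Left cross product: 11 * 12 = 132
Right cross product: 3 * 7 = 21
132 != 21
Not equal, so proportions differ => No

No


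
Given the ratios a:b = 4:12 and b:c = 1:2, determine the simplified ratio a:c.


Given a:b = 4:12 and b:c = 1:2
Make b consistent. Multiply first ratio by 1: a:b = 4:12
Multiply second ratio by 12: b:c = 12:24
Now b = 12 in both, so a:b:c = 4:12:24
Therefore a:c = 4:24
Simplify by GCD: a:c = 1:6

1:6


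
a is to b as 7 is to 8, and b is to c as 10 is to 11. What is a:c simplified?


Given a:b = 7:8 and b:c = 10:11
Make b consistent. Multiply first ratio by 10: a:b = 70:80
Multiply second ratio by 8: b:c = 80:88
Now b = 80 in both, so a:b:c = 70:80:88
Therefore a:c = 70:88
Simplify by GCD: a:c = 35:44

35:44


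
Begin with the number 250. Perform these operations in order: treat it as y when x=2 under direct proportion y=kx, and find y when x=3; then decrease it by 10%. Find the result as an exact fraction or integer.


Start with 250.
Step 1: Direct prop: k = (250)/2; new y = k*3 = 250*3/2 = 375
Step 2: Decrease by 10%: 375 * 90/100 = 675/2
Final result = 675/2

675/2


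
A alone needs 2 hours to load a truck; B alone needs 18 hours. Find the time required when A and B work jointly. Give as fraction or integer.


Rate of A = 1/2 job per hour
Rate of B = 1/18 job per hour
Combined rate = 1/2 + 1/18
Find common denominator: (18 + 2)/(2*18) = 20/36
Combined rate = 5/9 job per hour
Time together = 1 / (5/9) = 9/5 hours

9/5


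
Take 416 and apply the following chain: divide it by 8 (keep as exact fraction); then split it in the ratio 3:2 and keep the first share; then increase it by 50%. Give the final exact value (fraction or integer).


Start with 416.
Step 1: Divide by 8: 416 / 8 = 52
Step 2: Split 3:2, first share = 52 * 3/5 = 156/5
Step 3: Increase by 50%: 156/5 * 150/100 = 234/5
Final result = 234/5

234/5


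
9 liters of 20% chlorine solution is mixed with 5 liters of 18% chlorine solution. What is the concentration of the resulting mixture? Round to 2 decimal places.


Solute in mixture 1 = 20% of 9 L = 9*20/100 = 9/5 L
Solute in mixture 2 = 18% of 5 L = 5*18/100 = 9/10 L
Total solute = 9/5 + 9/10 = 27/10 L
Total volume = 9 + 5 = 14 L
Final concentration = 27/10/14 * 100 = 19.29%

19.29


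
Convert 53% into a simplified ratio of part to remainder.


Part = 53%, Remainder = 47%
Ratio = 53:47
GCD(53, 47) = 1
Simplify: 53:47 = 53:47

53:47


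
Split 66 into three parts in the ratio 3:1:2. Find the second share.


Ratio = 3:1:2
Total parts = 3 + 1 + 2 = 6
Value per part = 66 / 6 = 11
First share = 3 * 11 = 33
Middle share = 1 * 11 = 11
Third share = 2 * 11 = 22

11


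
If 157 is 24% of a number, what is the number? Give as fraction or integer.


Given: 157 is 24% of the whole
Set up: 157 = 24/100 * whole
whole = 157 * 100 / 24
whole = 15700 / 24
whole = 3925/6

3925/6


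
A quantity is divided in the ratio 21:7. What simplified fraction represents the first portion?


Total parts = 21 + 7 = 28
First part fraction = 21/28
Simplify: 21/28 = 3/4

3/4


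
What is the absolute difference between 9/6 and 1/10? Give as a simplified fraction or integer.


Simplify: 9/6 = 3/2 and 1/10 = 1/10
Find common denominator: LCD = 10
Convert: 15/10 and 1/10
Difference = |15 - 1|/10 = 14/10
Simplified = 7/5

7/5


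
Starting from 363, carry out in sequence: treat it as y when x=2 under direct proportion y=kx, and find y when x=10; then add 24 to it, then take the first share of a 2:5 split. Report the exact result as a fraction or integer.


Start with 363.
Step 1: Direct prop: k = (363)/2; new y = k*10 = 363*10/2 = 1815
Step 2: Add 24: 1815+24=1839; split 2:5 first = 1839*2/7 = 3678/7
Final result = 3678/7

3678/7


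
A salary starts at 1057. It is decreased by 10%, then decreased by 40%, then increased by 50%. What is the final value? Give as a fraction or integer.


Start: 1057
Step 1: decrease by 10% => multiply by 90/100
  1057 * 90/100 = 9513/10
Step 2: decrease by 40% => multiply by 60/100
  9513/10 * 60/100 = 28539/50
Step 3: increase by 50% => multiply by 150/100
  28539/50 * 150/100 = 85617/100
Final value = 85617/100

85617/100


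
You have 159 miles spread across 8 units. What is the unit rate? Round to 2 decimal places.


Total miles = 159
Number of units = 8
Unit rate = 159 / 8
= 19.88 miles per unit

19.88


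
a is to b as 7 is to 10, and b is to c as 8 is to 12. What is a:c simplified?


Given a:b = 7:10 and b:c = 8:12
Make b consistent. Multiply first ratio by 8: a:b = 56:80
Multiply second ratio by 10: b:c = 80:120
Now b = 80 in both, so a:b:c = 56:80:120
Therefore a:c = 56:120
Simplify by GCD: a:c = 7:15

7:15


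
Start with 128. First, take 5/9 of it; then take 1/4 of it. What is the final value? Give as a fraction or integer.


Start with 128.
Step 1: Take 5/9: 128 * 5/9 = 640/9
Step 2: Take 1/4: 640/9 * 1/4 = 160/9
Final result = 160/9

160/9


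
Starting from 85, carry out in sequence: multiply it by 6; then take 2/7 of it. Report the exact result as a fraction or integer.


Start with 85.
Step 1: Multiply by 6: 85 * 6 = 510
Step 2: Take 2/7: 510 * 2/7 = 1020/7
Final result = 1020/7

1020/7


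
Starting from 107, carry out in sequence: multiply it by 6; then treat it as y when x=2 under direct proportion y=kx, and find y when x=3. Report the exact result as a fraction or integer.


Start with 107.
Step 1: Multiply by 6: 107 * 6 = 642
Step 2: Direct prop: k = (642)/2; new y = k*3 = 642*3/2 = 963
Final result = 963

963


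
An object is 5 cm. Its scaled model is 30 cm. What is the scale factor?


Original length = 5 cm
Scaled length = 30 cm
Scale factor = 30 / 5
= 6

6


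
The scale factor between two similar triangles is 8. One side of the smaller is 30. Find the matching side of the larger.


Similar triangles have proportional sides
Scale factor = 8
Smaller side = 30
Corresponding larger side = 30 * 8
= 240

240


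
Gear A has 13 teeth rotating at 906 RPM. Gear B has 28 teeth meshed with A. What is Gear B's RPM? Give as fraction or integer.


Gear ratio: teeth_A * RPM_A = teeth_B * RPM_B
13 * 906 = 28 * RPM_B
11778 = 28 * RPM_B
RPM_B = 11778 / 28
RPM_B = 5889/14

5889/14


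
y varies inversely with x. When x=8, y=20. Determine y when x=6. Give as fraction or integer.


Inverse proportion: y = k/x
Find k: k = 8 * 20 = 160
Compute y at x=6: y = 160/6
y = 80/3

80/3


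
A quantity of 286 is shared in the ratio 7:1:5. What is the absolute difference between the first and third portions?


Total parts = 7 + 1 + 5 = 13
Value per part = 286 / 13 = 22
Shares: 7*22=154, 1*22=22, 5*22=110
First share = 154, third share = 110
Difference = |154 - 110| = 44

44


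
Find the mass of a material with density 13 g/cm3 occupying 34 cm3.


Using mass = density * volume
Density = 13 g/cm3
Volume = 34 cm3
Mass = 13 * 34
= 442 g

442


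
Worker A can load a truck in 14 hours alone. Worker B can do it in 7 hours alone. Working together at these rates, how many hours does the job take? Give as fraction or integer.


Rate of A = 1/14 job per hour
Rate of B = 1/7 job per hour
Combined rate = 1/14 + 1/7
Find common denominator: (7 + 14)/(14*7) = 21/98
Combined rate = 3/14 job per hour
Time together = 1 / (3/14) = 14/3 hours

14/3


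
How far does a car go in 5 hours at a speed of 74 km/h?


Using distance = speed * time
Speed = 74 km/h
Time = 5 hours
Distance = 74 * 5
= 370 km

370


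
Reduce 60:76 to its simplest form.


Find GCD(60, 76)
GCD = 4
Divide both by 4: 60/4 = 15, 76/4 = 19
Simplified ratio = 15:19

15:19


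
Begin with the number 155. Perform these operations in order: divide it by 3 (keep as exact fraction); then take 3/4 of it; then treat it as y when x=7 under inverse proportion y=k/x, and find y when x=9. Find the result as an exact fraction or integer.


Start with 155.
Step 1: Divide by 3: 155 / 3 = 155/3
Step 2: Take 3/4: 155/3 * 3/4 = 155/4
Step 3: Inverse prop: k = (155/4)*7; new y = k/9 = 155/4*7/9 = 1085/36
Final result = 1085/36

1085/36


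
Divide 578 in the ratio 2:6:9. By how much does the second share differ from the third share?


Total parts = 2 + 6 + 9 = 17
Value per part = 578 / 17 = 34
Shares: 2*34=68, 6*34=204, 9*34=306
Second share = 204, third share = 306
Difference = |204 - 306| = 102

102


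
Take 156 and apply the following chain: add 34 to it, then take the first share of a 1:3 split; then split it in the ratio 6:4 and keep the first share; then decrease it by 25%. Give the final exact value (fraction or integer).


Start with 156.
Step 1: Add 34: 156+34=190; split 1:3 first = 190*1/4 = 95/2
Step 2: Split 6:4, first share = 95/2 * 6/10 = 57/2
Step 3: Decrease by 25%: 57/2 * 75/100 = 171/8
Final result = 171/8

171/8


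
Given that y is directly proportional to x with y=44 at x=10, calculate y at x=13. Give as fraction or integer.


Direct proportion: y = kx
Find k: k = 44/10 = 22/5
Compute y at x=13: y = 22/5 * 13
y = 286/5

286/5


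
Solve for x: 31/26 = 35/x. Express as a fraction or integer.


Setting up: 31/26 = 35/x
Cross multiply: 31 * x = 26 * 35
31x = 910
x = 910/31
x = 910/31

910/31


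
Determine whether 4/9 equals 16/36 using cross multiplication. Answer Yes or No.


Cross multiply to check 4/9 = 16/36
Left cross product: 4 * 36 = 144
Right cross product: 9 * 16 = 144
144 = 144
Equal, so proportions match => Yes

Yes


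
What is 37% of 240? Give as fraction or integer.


Compute 37% of 240
Convert percentage: 37% = 37/100
Multiply: 240 * 37/100
= 8880/100
= 444/5

444/5


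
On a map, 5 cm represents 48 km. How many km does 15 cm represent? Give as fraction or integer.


Map scale: 5 cm = 48 km
Measured distance on map = 15 cm
Set up proportion: 15 * 48 / 5
= 720 / 5
= 144 km

144


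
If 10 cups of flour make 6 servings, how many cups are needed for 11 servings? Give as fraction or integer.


Original: 10 cups for 6 servings
Target servings = 11
Scaling factor = 11/6
New amount = 10 * 11/6
= 110/6
= 55/3 cups

55/3


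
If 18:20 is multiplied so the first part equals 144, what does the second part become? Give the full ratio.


Original ratio: 18:20
First term target: 144
Scale factor = 144 / 18 = 8
Multiply second term: 20 * 8 = 160
Equivalent ratio = 144:160

144:160


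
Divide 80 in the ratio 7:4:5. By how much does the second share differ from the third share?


Total parts = 7 + 4 + 5 = 16
Value per part = 80 / 16 = 5
Shares: 7*5=35, 4*5=20, 5*5=25
Second share = 20, third share = 25
Difference = |20 - 25| = 5

5


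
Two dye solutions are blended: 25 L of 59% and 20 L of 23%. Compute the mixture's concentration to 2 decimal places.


Solute in mixture 1 = 59% of 25 L = 25*59/100 = 59/4 L
Solute in mixture 2 = 23% of 20 L = 20*23/100 = 23/5 L
Total solute = 59/4 + 23/5 = 387/20 L
Total volume = 25 + 20 = 45 L
Final concentration = 387/20/45 * 100 = 43.00%

43.00


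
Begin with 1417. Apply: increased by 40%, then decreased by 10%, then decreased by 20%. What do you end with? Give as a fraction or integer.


Start: 1417
Step 1: increase by 40% => multiply by 140/100
  1417 * 140/100 = 9919/5
Step 2: decrease by 10% => multiply by 90/100
  9919/5 * 90/100 = 89271/50
Step 3: decrease by 20% => multiply by 80/100
  89271/50 * 80/100 = 178542/125
Final value = 178542/125

178542/125


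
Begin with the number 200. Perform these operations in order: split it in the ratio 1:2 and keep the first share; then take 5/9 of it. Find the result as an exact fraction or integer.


Start with 200.
Step 1: Split 1:2, first share = 200 * 1/3 = 200/3
Step 2: Take 5/9: 200/3 * 5/9 = 1000/27
Final result = 1000/27

1000/27


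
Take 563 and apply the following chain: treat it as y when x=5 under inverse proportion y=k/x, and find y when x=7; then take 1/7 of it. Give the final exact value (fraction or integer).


Start with 563.
Step 1: Inverse prop: k = (563)*5; new y = k/7 = 563*5/7 = 2815/7
Step 2: Take 1/7: 2815/7 * 1/7 = 2815/49
Final result = 2815/49

2815/49


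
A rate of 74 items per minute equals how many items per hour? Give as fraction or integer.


Converting from per minute to per hour
Rate = 74 items per minute
Multiply by 60: 74 * 60
= 4440 items per hour

4440


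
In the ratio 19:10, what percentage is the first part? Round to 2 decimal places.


Total parts = 19 + 10 = 29
First part fraction = 19/29
Percentage = (19/29) * 100
= 0.655172 * 100
= 65.52%

65.52


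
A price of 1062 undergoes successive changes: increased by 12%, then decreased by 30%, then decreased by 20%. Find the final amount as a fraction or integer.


Start: 1062
Step 1: increase by 12% => multiply by 112/100
  1062 * 112/100 = 29736/25
Step 2: decrease by 30% => multiply by 70/100
  29736/25 * 70/100 = 104076/125
Step 3: decrease by 20% => multiply by 80/100
  104076/125 * 80/100 = 416304/625
Final value = 416304/625

416304/625


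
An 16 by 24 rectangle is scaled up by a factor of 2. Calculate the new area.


Original dimensions: 16 x 24
Enlargement factor = 2
New width = 16 * 2 = 32
New height = 24 * 2 = 48
New area = 32 * 48 = 1536

1536


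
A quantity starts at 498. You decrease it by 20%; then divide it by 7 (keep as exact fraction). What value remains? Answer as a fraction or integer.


Start with 498.
Step 1: Decrease by 20%: 498 * 80/100 = 1992/5
Step 2: Divide by 7: 1992/5 / 7 = 1992/35
Final result = 1992/35

1992/35


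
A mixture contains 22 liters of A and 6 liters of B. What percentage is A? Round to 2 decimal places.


Volume of A = 22 L
Volume of B = 6 L
Total volume = 22 + 6 = 28 L
Percentage of A = (22/28) * 100
= 78.57%

78.57


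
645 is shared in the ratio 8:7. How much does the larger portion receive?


Total parts = 8 + 7 = 15
Value per part = 645 / 15 = 43
First share = 8 * 43 = 344
Second share = 7 * 43 = 301
Larger share = 344

344


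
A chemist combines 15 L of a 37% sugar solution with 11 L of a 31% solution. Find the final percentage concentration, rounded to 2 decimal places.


Solute in mixture 1 = 37% of 15 L = 15*37/100 = 111/20 L
Solute in mixture 2 = 31% of 11 L = 11*31/100 = 341/100 L
Total solute = 111/20 + 341/100 = 224/25 L
Total volume = 15 + 11 = 26 L
Final concentration = 224/25/26 * 100 = 34.46%

34.46


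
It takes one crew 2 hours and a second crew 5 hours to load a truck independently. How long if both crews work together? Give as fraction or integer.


Rate of A = 1/2 job per hour
Rate of B = 1/5 job per hour
Combined rate = 1/2 + 1/5
Find common denominator: (5 + 2)/(2*5) = 7/10
Combined rate = 7/10 job per hour
Time together = 1 / (7/10) = 10/7 hours

10/7


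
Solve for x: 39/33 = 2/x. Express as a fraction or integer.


Setting up: 39/33 = 2/x
Cross multiply: 39 * x = 33 * 2
39x = 66
x = 66/39
x = 22/13

22/13


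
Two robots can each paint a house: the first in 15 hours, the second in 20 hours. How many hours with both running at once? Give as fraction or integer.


Rate of A = 1/15 job per hour
Rate of B = 1/20 job per hour
Combined rate = 1/15 + 1/20
Find common denominator: (20 + 15)/(15*20) = 35/300
Combined rate = 7/60 job per hour
Time together = 1 / (7/60) = 60/7 hours

60/7


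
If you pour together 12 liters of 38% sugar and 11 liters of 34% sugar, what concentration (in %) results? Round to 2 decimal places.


Solute in mixture 1 = 38% of 12 L = 12*38/100 = 114/25 L
Solute in mixture 2 = 34% of 11 L = 11*34/100 = 187/50 L
Total solute = 114/25 + 187/50 = 83/10 L
Total volume = 12 + 11 = 23 L
Final concentration = 83/10/23 * 100 = 36.09%

36.09


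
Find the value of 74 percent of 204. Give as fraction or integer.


Compute 74% of 204
Convert percentage: 74% = 74/100
Multiply: 204 * 74/100
= 15096/100
= 3774/25

3774/25


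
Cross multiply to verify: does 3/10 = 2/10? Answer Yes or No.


Cross multiply to check 3/10 = 2/10
Left cross product: 3 * 10 = 30
Right cross product: 10 * 2 = 20
30 != 20
Not equal, so proportions differ => No

No


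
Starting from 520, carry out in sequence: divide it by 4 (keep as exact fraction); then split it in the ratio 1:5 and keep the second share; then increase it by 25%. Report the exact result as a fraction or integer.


Start with 520.
Step 1: Divide by 4: 520 / 4 = 130
Step 2: Split 1:5, second share = 130 * 5/6 = 325/3
Step 3: Increase by 25%: 325/3 * 125/100 = 1625/12
Final result = 1625/12

1625/12


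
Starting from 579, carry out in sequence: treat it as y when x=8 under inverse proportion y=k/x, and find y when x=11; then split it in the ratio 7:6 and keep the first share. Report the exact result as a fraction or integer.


Start with 579.
Step 1: Inverse prop: k = (579)*8; new y = k/11 = 579*8/11 = 4632/11
Step 2: Split 7:6, first share = 4632/11 * 7/13 = 32424/143
Final result = 32424/143

32424/143
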